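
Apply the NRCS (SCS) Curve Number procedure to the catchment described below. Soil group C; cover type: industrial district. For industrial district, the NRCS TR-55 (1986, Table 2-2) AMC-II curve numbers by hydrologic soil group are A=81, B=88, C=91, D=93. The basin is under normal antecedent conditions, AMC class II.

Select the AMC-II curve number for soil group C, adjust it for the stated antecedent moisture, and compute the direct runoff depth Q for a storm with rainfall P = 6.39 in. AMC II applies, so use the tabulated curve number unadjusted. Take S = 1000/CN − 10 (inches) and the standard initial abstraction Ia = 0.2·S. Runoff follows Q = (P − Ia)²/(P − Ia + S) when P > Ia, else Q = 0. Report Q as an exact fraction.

NRCS table: industrial district, soil group C → CN(II) = 91
CN(II) = 91; AMC II needs no correction.
Retention S: 1000/CN − 10 with CN=91.000 → S = 90/91 ≈ 0.989 in
Initial abstraction Ia = S/5 = (90/91)/5 = 18/91 ≈ 0.198 in
P − Ia = 6.390 − 0.198 = 56349/9100 ≈ 6.192 in (> 0, runoff occurs)
Q = (56349/9100)²/((56349/9100) + 90/91) = (3175209801/82810000)/(65349/9100) = 352801089/66075100 in ≈ 5.339 in

Q = 352801089/66075100 in ≈ 5.339 in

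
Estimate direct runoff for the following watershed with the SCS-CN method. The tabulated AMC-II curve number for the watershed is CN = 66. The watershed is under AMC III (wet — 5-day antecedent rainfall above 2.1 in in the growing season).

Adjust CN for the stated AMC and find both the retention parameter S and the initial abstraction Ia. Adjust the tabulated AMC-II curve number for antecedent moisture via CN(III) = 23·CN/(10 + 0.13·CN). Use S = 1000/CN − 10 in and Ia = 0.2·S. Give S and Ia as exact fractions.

Wet (AMC III): CN(III) = 23·66/(10 + 0.13·66) = 1518/(929/50) = 75900/929 ≈ 81.701
Max retention: S = 1000/(75900/929) − 10 = 1700/759 in (≈ 2.240 in)
Initial abstraction Ia = S/5 = (1700/759)/5 = 340/759 ≈ 0.448 in

S = 1700/759 in ≈ 2.240 in; Ia = 340/759 in ≈ 0.448 in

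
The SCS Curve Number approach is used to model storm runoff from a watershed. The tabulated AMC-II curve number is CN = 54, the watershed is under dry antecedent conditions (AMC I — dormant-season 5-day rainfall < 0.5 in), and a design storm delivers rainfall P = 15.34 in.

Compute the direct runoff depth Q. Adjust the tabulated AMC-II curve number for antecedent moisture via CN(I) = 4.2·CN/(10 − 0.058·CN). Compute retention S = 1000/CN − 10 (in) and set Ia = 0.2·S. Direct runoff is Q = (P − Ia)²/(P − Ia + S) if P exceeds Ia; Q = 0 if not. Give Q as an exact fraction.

Q = 102328972321/25370103150 in ≈ 4.033 in

Adjust CN=54 to AMC I: 4.2·54/(10 − 0.058·54) → (1134/5) ÷ (1717/250) = 56700/1717 ≈ 33.023
Retention S: 1000/CN − 10 with CN=33.023 → S = 11500/567 ≈ 20.282 in
Ia = 0.2S: 0.2·20.282 = 4.056 in (exactly 2300/567)
Excess rainfall: 15.340 − 4.056 = 11.284 in; P > Ia so Q > 0
Q: (319889/28350)² ÷ (894889/28350) = 102328972321/25370103150 in (≈ 4.033 in)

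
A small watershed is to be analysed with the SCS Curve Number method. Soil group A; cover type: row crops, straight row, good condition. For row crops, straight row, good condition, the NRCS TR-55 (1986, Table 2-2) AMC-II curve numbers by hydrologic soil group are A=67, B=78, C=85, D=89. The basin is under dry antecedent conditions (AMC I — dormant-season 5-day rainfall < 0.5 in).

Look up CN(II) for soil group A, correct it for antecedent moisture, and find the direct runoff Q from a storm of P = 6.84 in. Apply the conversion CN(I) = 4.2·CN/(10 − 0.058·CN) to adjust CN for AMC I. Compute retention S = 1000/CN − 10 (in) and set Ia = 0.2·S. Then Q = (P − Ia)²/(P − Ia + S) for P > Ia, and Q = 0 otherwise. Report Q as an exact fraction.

NRCS table: row crops, straight row, good condition, soil group A → CN(II) = 67
Dry (AMC I): CN(I) = 4.2·67/(10 − 0.058·67) = (1407/5)/(3057/500) = 46900/1019 ≈ 46.026
S = 1000/(46900/1019) − 10 = 5500/469 in ≈ 11.727 in
Initial abstraction Ia = S/5 = (5500/469)/5 = 1100/469 ≈ 2.345 in
Excess rainfall: 6.840 − 2.345 = 4.495 in; P > Ia so Q > 0
Q: (52699/11725)² ÷ (190199/11725) = 2777184601/2230083275 in (≈ 1.245 in)

Q = 2777184601/2230083275 in ≈ 1.245 in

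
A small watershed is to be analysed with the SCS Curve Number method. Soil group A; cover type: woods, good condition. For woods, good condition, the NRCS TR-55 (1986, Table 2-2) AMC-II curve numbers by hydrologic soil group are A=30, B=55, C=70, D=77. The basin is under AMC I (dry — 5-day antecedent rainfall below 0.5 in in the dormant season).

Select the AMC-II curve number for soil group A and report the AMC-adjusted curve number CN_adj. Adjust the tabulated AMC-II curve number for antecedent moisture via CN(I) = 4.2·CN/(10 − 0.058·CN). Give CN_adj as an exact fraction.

CN_adj = 900/59 ≈ 15.254

NRCS table: woods, good condition, soil group A → CN(II) = 30
Dry (AMC I): CN(I) = 4.2·30/(10 − 0.058·30) = 126/(413/50) = 900/59 ≈ 15.254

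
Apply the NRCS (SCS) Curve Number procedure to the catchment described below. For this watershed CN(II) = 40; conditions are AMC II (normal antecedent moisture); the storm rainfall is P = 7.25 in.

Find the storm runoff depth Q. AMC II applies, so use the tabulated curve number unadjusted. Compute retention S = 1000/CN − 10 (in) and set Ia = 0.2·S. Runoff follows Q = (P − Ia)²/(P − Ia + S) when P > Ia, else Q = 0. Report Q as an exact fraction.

CN(II) = 40; AMC II needs no correction.
Max retention: S = 1000/40 − 10 = 15 in (≈ 15.000 in)
Initial abstraction Ia = S/5 = 15/5 = 3 ≈ 3.000 in
Excess rainfall: 7.250 − 3.000 = 4.250 in; P > Ia so Q > 0
Q: (17/4)² ÷ (77/4) = 289/308 in (≈ 0.938 in)

Q = 289/308 in ≈ 0.938 in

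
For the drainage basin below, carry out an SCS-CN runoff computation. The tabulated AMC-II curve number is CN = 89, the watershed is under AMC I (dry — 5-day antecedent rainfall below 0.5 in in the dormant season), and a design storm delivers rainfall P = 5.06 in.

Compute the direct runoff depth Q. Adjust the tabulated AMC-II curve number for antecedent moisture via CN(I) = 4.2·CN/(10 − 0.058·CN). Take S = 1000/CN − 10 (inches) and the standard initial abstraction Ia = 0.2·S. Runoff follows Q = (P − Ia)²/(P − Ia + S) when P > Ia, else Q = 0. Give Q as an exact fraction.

Q = 15873133859/5886135150 in ≈ 2.697 in

Dry (AMC I): CN(I) = 4.2·89/(10 − 0.058·89) = (1869/5)/(2419/500) = 186900/2419 ≈ 77.263
Retention S: 1000/CN − 10 with CN=77.263 → S = 5500/1869 ≈ 2.943 in
Ia = 0.2S: 0.2·2.943 = 0.589 in (exactly 1100/1869)
Since P=5.060 > Ia=0.589: effective rainfall P−Ia = 417857/93450 in
Q = (417857/93450)²/((417857/93450) + 5500/1869) = (174604472449/8732902500)/(692857/93450) = 15873133859/5886135150 in ≈ 2.697 in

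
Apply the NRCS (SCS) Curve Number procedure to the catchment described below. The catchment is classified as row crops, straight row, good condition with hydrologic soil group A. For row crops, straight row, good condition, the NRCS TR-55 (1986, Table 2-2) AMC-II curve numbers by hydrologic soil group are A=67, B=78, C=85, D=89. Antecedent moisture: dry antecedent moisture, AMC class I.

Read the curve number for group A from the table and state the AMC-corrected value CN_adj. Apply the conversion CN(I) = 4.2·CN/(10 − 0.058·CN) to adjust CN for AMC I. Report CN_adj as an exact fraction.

NRCS table: row crops, straight row, good condition, soil group A → CN(II) = 67
Adjust CN=67 to AMC I: 4.2·67/(10 − 0.058·67) → (1407/5) ÷ (3057/500) = 46900/1019 ≈ 46.026

CN_adj = 46900/1019 ≈ 46.026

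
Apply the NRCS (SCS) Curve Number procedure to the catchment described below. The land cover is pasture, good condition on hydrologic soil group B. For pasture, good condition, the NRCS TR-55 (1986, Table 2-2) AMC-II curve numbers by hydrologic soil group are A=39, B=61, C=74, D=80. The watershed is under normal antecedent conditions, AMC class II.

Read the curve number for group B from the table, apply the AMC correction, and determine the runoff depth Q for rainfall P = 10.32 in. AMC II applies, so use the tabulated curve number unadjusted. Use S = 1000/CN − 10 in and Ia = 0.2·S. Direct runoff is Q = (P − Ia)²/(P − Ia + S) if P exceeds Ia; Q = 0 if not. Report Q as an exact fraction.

NRCS table: pasture, good condition, soil group B → CN(II) = 61
Average conditions: CN = 61 (no AMC adjustment).
Retention S: 1000/CN − 10 with CN=61.000 → S = 390/61 ≈ 6.393 in
Ia = 0.2S: 0.2·6.393 = 1.279 in (exactly 78/61)
Since P=10.320 > Ia=1.279: effective rainfall P−Ia = 13788/1525 in
Q = (13788/1525)²/((13788/1525) + 390/61) = (190108944/2325625)/(23538/1525) = 31684824/5982575 in ≈ 5.296 in

Q = 31684824/5982575 in ≈ 5.296 in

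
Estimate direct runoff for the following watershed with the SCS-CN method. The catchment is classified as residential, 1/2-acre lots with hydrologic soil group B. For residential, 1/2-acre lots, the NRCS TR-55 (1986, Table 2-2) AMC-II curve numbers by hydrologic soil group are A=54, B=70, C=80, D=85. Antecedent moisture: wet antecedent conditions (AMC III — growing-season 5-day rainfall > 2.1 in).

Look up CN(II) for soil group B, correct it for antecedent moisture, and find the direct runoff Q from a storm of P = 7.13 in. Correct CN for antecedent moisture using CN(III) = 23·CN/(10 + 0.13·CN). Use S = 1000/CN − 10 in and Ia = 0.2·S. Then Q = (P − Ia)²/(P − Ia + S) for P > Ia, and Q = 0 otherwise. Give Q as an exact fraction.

Q = 11835916849/2234567300 in ≈ 5.297 in

NRCS table: residential, 1/2-acre lots, soil group B → CN(II) = 70
Wet (AMC III): CN(III) = 23·70/(10 + 0.13·70) = 1610/(191/10) = 16100/191 ≈ 84.293
S = 1000/(16100/191) − 10 = 300/161 in ≈ 1.863 in
Initial abstraction Ia = S/5 = (300/161)/5 = 60/161 ≈ 0.373 in
Since P=7.130 > Ia=0.373: effective rainfall P−Ia = 108793/16100 in
Q = (108793/16100)²/((108793/16100) + 300/161) = (11835916849/259210000)/(138793/16100) = 11835916849/2234567300 in ≈ 5.297 in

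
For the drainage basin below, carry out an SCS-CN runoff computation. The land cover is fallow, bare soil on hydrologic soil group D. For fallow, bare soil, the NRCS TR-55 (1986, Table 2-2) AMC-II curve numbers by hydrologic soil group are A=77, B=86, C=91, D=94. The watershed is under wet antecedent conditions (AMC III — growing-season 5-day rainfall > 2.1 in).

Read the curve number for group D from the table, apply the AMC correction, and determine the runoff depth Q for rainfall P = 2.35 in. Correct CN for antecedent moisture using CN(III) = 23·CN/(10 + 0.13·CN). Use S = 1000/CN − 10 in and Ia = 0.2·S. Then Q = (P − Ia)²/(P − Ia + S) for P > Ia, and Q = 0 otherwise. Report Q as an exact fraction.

NRCS table: fallow, bare soil, soil group D → CN(II) = 94
Wet (AMC III): CN(III) = 23·94/(10 + 0.13·94) = 2162/(1111/50) = 108100/1111 ≈ 97.300
Max retention: S = 1000/(108100/1111) − 10 = 300/1081 in (≈ 0.278 in)
Ia = 0.2·(300/1081) = 60/1081 in ≈ 0.056 in
Since P=2.350 > Ia=0.056: effective rainfall P−Ia = 49607/21620 in
Runoff Q = (P−Ia)²/(P−Ia+S) = (2.294)²/(2.294+0.278) = 2460854449/1202223340 ≈ 2.047 in

Q = 2460854449/1202223340 in ≈ 2.047 in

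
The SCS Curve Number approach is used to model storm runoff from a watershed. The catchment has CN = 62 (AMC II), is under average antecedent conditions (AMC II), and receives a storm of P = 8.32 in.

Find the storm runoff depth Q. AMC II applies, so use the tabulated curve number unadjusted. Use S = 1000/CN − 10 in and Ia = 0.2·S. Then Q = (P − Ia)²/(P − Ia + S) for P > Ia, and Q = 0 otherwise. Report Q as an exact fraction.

Q = 7557001/1985550 in ≈ 3.806 in

CN(II) = 62; AMC II needs no correction.
S = 1000/62 − 10 = 190/31 in ≈ 6.129 in
Ia = 0.2·(190/31) = 38/31 in ≈ 1.226 in
Excess rainfall: 8.320 − 1.226 = 7.094 in; P > Ia so Q > 0
Q = (5498/775)²/((5498/775) + 190/31) = (30228004/600625)/(10248/775) = 7557001/1985550 in ≈ 3.806 in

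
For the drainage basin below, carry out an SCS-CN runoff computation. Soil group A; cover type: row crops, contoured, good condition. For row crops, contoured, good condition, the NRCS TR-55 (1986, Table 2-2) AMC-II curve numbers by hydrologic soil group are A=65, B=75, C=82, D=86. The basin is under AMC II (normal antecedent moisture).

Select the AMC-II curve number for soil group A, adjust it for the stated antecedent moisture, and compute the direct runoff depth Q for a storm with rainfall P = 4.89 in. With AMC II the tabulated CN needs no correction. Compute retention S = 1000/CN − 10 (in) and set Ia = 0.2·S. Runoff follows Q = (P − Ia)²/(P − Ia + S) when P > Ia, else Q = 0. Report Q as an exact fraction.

NRCS table: row crops, contoured, good condition, soil group A → CN(II) = 65
AMC II — tabulated CN = 65 applies directly.
Retention S: 1000/CN − 10 with CN=65.000 → S = 70/13 ≈ 5.385 in
Ia = 0.2·(70/13) = 14/13 in ≈ 1.077 in
Excess rainfall: 4.890 − 1.077 = 3.813 in; P > Ia so Q > 0
Q = (4957/1300)²/((4957/1300) + 70/13) = (24571849/1690000)/(11957/1300) = 24571849/15544100 in ≈ 1.581 in

Q = 24571849/15544100 in ≈ 1.581 in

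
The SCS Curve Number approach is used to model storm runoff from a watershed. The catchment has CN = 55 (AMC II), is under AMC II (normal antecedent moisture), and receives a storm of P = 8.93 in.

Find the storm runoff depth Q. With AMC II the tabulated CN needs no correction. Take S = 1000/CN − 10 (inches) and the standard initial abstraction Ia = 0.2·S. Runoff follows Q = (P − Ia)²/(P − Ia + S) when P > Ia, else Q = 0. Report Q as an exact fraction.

Q = 64368529/18725300 in ≈ 3.438 in

CN(II) = 55; AMC II needs no correction.
Retention S: 1000/CN − 10 with CN=55.000 → S = 90/11 ≈ 8.182 in
Initial abstraction Ia = S/5 = (90/11)/5 = 18/11 ≈ 1.636 in
Since P=8.930 > Ia=1.636: effective rainfall P−Ia = 8023/1100 in
Q = (8023/1100)²/((8023/1100) + 90/11) = (64368529/1210000)/(17023/1100) = 64368529/18725300 in ≈ 3.438 in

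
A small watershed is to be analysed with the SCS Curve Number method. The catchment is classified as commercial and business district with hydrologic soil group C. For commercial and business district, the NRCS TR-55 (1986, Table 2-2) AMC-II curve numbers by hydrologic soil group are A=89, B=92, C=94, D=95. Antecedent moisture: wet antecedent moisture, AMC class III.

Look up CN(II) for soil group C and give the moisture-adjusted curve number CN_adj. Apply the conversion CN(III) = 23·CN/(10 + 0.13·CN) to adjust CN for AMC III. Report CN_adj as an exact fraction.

NRCS table: commercial and business district, soil group C → CN(II) = 94
Wet (AMC III): CN(III) = 23·94/(10 + 0.13·94) = 2162/(1111/50) = 108100/1111 ≈ 97.300

CN_adj = 108100/1111 ≈ 97.300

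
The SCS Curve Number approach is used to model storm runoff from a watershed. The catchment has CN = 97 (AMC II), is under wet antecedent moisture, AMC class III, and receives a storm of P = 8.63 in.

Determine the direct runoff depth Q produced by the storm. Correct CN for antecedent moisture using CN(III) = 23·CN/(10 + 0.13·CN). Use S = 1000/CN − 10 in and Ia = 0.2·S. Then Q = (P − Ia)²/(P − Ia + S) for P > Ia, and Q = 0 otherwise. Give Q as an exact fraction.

Q = 3683915938609/434900654300 in ≈ 8.471 in

Adjust CN=97 to AMC III: 23·97/(10 + 0.13·97) → 2231 ÷ (2261/100) = 223100/2261 ≈ 98.673
Max retention: S = 1000/(223100/2261) − 10 = 300/2231 in (≈ 0.134 in)
Initial abstraction Ia = S/5 = (300/2231)/5 = 60/2231 ≈ 0.027 in
Excess rainfall: 8.630 − 0.027 = 8.603 in; P > Ia so Q > 0
Q = (1919353/223100)²/((1919353/223100) + 300/2231) = (3683915938609/49773610000)/(1949353/223100) = 3683915938609/434900654300 in ≈ 8.471 in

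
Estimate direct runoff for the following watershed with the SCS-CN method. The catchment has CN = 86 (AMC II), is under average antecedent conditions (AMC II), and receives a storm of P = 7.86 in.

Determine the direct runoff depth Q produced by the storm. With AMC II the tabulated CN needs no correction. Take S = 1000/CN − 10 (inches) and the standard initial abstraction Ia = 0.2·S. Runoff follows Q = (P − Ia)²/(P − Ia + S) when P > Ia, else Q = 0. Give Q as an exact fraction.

CN(II) = 86; AMC II needs no correction.
Max retention: S = 1000/86 − 10 = 70/43 in (≈ 1.628 in)
Initial abstraction Ia = S/5 = (70/43)/5 = 14/43 ≈ 0.326 in
Excess rainfall: 7.860 − 0.326 = 7.534 in; P > Ia so Q > 0
Q: (16199/2150)² ÷ (19699/2150) = 262407601/42352850 in (≈ 6.196 in)

Q = 262407601/42352850 in ≈ 6.196 in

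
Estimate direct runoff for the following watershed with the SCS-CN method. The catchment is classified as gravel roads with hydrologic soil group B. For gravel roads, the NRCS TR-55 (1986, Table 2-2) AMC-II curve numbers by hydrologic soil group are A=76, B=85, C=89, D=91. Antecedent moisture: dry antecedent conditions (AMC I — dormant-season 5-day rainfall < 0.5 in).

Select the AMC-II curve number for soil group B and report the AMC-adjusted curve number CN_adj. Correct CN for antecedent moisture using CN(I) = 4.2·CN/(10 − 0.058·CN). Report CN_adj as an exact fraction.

CN_adj = 11900/169 ≈ 70.414

NRCS table: gravel roads, soil group B → CN(II) = 85
Dry (AMC I): CN(I) = 4.2·85/(10 − 0.058·85) = 357/(507/100) = 11900/169 ≈ 70.414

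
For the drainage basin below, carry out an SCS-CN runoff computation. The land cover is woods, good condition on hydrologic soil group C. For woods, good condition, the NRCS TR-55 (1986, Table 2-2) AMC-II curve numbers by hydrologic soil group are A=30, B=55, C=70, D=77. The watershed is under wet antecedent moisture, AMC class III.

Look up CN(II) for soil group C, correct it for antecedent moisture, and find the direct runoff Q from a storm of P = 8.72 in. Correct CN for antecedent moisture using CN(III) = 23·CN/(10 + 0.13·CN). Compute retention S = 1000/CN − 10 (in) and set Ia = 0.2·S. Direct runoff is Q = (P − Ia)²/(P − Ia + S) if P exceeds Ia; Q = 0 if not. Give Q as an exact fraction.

NRCS table: woods, good condition, soil group C → CN(II) = 70
Adjust CN=70 to AMC III: 23·70/(10 + 0.13·70) → 1610 ÷ (191/10) = 16100/191 ≈ 84.293
S = 1000/(16100/191) − 10 = 300/161 in ≈ 1.863 in
Ia = 0.2·(300/161) = 60/161 in ≈ 0.373 in
Since P=8.720 > Ia=0.373: effective rainfall P−Ia = 33598/4025 in
Q = (33598/4025)²/((33598/4025) + 300/161) = (1128825604/16200625)/(41098/4025) = 564412802/82709725 in ≈ 6.824 in

Q = 564412802/82709725 in ≈ 6.824 in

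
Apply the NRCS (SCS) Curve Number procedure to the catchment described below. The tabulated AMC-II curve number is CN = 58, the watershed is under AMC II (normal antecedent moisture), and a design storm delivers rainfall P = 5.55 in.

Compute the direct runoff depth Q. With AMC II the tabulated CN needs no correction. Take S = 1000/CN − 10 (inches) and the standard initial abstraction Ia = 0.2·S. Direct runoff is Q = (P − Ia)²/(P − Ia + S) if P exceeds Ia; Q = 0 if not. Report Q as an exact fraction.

Q = 628849/423980 in ≈ 1.483 in

AMC II — tabulated CN = 58 applies directly.
Max retention: S = 1000/58 − 10 = 210/29 in (≈ 7.241 in)
Ia = 0.2S: 0.2·7.241 = 1.448 in (exactly 42/29)
Since P=5.550 > Ia=1.448: effective rainfall P−Ia = 2379/580 in
Q = (2379/580)²/((2379/580) + 210/29) = (5659641/336400)/(6579/580) = 628849/423980 in ≈ 1.483 in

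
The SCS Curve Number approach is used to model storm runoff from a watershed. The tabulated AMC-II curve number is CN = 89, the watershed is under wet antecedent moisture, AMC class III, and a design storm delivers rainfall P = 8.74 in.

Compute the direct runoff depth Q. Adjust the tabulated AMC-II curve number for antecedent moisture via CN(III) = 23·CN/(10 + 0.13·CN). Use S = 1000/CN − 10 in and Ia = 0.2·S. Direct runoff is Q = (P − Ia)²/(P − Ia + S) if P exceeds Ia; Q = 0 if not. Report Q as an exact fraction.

Adjust CN=89 to AMC III: 23·89/(10 + 0.13·89) → 2047 ÷ (2157/100) = 204700/2157 ≈ 94.900
Retention S: 1000/CN − 10 with CN=94.900 → S = 1100/2047 ≈ 0.537 in
Initial abstraction Ia = S/5 = (1100/2047)/5 = 220/2047 ≈ 0.107 in
Excess rainfall: 8.740 − 0.107 = 8.633 in; P > Ia so Q > 0
Q = (883539/102350)²/((883539/102350) + 1100/2047) = (780641164521/10475522500)/(938539/102350) = 780641164521/96059466650 in ≈ 8.127 in

Q = 780641164521/96059466650 in ≈ 8.127 in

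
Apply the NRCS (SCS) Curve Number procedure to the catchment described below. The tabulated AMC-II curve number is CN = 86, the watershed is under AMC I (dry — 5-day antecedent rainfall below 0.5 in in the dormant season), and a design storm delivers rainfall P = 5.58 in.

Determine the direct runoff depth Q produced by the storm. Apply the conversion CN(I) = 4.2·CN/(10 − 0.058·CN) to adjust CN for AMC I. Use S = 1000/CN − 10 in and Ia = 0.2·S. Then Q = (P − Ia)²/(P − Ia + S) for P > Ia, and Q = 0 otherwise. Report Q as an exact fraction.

Q = 960442081/361141950 in ≈ 2.659 in

Adjust CN=86 to AMC I: 4.2·86/(10 − 0.058·86) → (1806/5) ÷ (1253/250) = 12900/179 ≈ 72.067
Retention S: 1000/CN − 10 with CN=72.067 → S = 500/129 ≈ 3.876 in
Initial abstraction Ia = S/5 = (500/129)/5 = 100/129 ≈ 0.775 in
Excess rainfall: 5.580 − 0.775 = 4.805 in; P > Ia so Q > 0
Runoff Q = (P−Ia)²/(P−Ia+S) = (4.805)²/(4.805+3.876) = 960442081/361141950 ≈ 2.659 in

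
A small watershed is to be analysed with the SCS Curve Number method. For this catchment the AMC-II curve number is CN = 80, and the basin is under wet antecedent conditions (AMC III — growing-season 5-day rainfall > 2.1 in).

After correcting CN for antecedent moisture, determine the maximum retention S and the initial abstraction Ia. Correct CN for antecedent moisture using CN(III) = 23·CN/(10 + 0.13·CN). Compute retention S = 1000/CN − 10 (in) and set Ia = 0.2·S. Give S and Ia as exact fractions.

CN(III) from CN(II)=80: (23·80)/(10 + 0.13·80) = 4600/51 ≈ 90.196
S = 1000/(4600/51) − 10 = 25/23 in ≈ 1.087 in
Ia = 0.2·(25/23) = 5/23 in ≈ 0.217 in

S = 25/23 in ≈ 1.087 in; Ia = 5/23 in ≈ 0.217 in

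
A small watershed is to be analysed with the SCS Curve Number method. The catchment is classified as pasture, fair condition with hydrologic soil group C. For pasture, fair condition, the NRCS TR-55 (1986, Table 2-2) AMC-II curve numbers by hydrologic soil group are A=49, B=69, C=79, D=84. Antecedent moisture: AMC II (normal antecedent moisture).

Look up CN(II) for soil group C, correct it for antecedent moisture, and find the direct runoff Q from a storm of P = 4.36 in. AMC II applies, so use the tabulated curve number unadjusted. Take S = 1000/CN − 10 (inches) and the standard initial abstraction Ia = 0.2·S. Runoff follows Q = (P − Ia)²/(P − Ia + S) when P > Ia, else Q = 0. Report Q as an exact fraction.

NRCS table: pasture, fair condition, soil group C → CN(II) = 79
Average conditions: CN = 79 (no AMC adjustment).
Max retention: S = 1000/79 − 10 = 210/79 in (≈ 2.658 in)
Ia = 0.2S: 0.2·2.658 = 0.532 in (exactly 42/79)
Excess rainfall: 4.360 − 0.532 = 3.828 in; P > Ia so Q > 0
Q = (7561/1975)²/((7561/1975) + 210/79) = (57168721/3900625)/(12811/1975) = 57168721/25301725 in ≈ 2.259 in

Q = 57168721/25301725 in ≈ 2.259 in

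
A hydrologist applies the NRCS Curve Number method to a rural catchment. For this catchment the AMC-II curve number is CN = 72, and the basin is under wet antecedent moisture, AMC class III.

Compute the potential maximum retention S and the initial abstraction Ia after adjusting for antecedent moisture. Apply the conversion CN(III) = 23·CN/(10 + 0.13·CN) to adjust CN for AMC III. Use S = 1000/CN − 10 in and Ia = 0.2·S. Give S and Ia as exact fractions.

Wet (AMC III): CN(III) = 23·72/(10 + 0.13·72) = 1656/(484/25) = 10350/121 ≈ 85.537
Max retention: S = 1000/(10350/121) − 10 = 350/207 in (≈ 1.691 in)
Ia = 0.2·(350/207) = 70/207 in ≈ 0.338 in

S = 350/207 in ≈ 1.691 in; Ia = 70/207 in ≈ 0.338 in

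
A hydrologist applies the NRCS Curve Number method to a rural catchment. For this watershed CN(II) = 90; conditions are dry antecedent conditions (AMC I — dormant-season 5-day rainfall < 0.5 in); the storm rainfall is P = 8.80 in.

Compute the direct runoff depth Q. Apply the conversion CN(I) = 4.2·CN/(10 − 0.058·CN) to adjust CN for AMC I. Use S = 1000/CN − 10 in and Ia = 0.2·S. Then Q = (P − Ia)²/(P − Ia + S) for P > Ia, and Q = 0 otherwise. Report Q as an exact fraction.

Adjust CN=90 to AMC I: 4.2·90/(10 − 0.058·90) → 378 ÷ (239/50) = 18900/239 ≈ 79.079
Max retention: S = 1000/(18900/239) − 10 = 500/189 in (≈ 2.646 in)
Initial abstraction Ia = S/5 = (500/189)/5 = 100/189 ≈ 0.529 in
Excess rainfall: 8.800 − 0.529 = 8.271 in; P > Ia so Q > 0
Q: (7816/945)² ÷ (10316/945) = 15272464/2437155 in (≈ 6.267 in)

Q = 15272464/2437155 in ≈ 6.267 in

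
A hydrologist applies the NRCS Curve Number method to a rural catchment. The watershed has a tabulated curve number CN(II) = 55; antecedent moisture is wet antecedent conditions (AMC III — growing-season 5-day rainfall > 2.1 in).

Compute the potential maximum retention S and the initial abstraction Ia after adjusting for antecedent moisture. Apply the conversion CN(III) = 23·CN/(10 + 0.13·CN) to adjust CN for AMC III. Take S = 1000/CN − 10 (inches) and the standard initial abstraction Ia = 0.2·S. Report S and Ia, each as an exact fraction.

Wet (AMC III): CN(III) = 23·55/(10 + 0.13·55) = 1265/(343/20) = 25300/343 ≈ 73.761
Max retention: S = 1000/(25300/343) − 10 = 900/253 in (≈ 3.557 in)
Ia = 0.2S: 0.2·3.557 = 0.711 in (exactly 180/253)

S = 900/253 in ≈ 3.557 in; Ia = 180/253 in ≈ 0.711 in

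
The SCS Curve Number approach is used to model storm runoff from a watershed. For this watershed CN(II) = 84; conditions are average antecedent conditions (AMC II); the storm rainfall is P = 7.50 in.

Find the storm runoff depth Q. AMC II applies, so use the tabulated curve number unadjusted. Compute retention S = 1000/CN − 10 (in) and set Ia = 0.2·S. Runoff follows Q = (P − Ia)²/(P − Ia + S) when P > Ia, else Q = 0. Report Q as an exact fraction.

Q = 89401/15918 in ≈ 5.616 in

Average conditions: CN = 84 (no AMC adjustment).
Max retention: S = 1000/84 − 10 = 40/21 in (≈ 1.905 in)
Initial abstraction Ia = S/5 = (40/21)/5 = 8/21 ≈ 0.381 in
P − Ia = 7.500 − 0.381 = 299/42 ≈ 7.119 in (> 0, runoff occurs)
Q: (299/42)² ÷ (379/42) = 89401/15918 in (≈ 5.616 in)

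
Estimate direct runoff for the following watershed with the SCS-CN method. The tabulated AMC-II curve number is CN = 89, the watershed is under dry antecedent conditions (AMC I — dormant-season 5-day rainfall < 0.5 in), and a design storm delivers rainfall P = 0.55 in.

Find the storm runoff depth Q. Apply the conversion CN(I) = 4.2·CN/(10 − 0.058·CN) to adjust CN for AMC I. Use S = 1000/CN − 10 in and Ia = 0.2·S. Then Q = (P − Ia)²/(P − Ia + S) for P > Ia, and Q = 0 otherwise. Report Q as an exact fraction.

Q = 0 in ≈ 0.000 in

Dry (AMC I): CN(I) = 4.2·89/(10 − 0.058·89) = (1869/5)/(2419/500) = 186900/2419 ≈ 77.263
Max retention: S = 1000/(186900/2419) − 10 = 5500/1869 in (≈ 2.943 in)
Ia = 0.2S: 0.2·2.943 = 0.589 in (exactly 1100/1869)
P = 0.550 ≤ Ia = 0.589 in: entire storm abstracted, Q = 0.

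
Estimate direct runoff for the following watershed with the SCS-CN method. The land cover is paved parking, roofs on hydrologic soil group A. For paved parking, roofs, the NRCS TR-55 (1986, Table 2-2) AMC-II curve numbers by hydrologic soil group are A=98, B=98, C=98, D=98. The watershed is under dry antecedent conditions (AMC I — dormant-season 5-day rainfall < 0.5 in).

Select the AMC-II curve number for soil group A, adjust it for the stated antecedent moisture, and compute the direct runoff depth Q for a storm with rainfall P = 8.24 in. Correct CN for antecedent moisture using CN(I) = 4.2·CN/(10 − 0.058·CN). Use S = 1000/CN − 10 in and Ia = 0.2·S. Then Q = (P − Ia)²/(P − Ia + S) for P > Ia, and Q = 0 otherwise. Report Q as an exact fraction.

Q = 21939678338/2855140575 in ≈ 7.684 in

NRCS table: paved parking, roofs, soil group A → CN(II) = 98
CN(I) from CN(II)=98: (4.2·98)/(10 − 0.058·98) = 102900/1079 ≈ 95.366
S = 1000/(102900/1079) − 10 = 500/1029 in ≈ 0.486 in
Ia = 0.2·(500/1029) = 100/1029 in ≈ 0.097 in
P − Ia = 8.240 − 0.097 = 209474/25725 ≈ 8.143 in (> 0, runoff occurs)
Q = (209474/25725)²/((209474/25725) + 500/1029) = (43879356676/661775625)/(221974/25725) = 21939678338/2855140575 in ≈ 7.684 in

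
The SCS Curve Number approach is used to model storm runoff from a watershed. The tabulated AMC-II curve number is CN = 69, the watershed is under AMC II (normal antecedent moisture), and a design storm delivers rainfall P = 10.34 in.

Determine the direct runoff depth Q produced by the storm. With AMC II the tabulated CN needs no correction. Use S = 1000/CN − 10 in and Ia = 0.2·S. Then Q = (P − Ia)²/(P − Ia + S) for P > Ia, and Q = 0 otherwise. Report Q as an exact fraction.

CN(II) = 69; AMC II needs no correction.
Retention S: 1000/CN − 10 with CN=69.000 → S = 310/69 ≈ 4.493 in
Ia = 0.2S: 0.2·4.493 = 0.899 in (exactly 62/69)
Since P=10.340 > Ia=0.899: effective rainfall P−Ia = 32573/3450 in
Q: (32573/3450)² ÷ (48073/3450) = 1061000329/165851850 in (≈ 6.397 in)

Q = 1061000329/165851850 in ≈ 6.397 in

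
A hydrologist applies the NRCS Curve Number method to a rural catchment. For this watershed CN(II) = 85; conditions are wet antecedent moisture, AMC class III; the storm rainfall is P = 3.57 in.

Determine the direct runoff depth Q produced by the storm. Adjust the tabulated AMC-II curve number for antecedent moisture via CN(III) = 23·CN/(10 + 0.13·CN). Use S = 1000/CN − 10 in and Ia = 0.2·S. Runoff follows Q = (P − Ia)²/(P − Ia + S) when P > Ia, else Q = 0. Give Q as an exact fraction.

Q = 5948495523/2132083900 in ≈ 2.790 in

CN(III) from CN(II)=85: (23·85)/(10 + 0.13·85) = 39100/421 ≈ 92.874
Max retention: S = 1000/(39100/421) − 10 = 300/391 in (≈ 0.767 in)
Ia = 0.2S: 0.2·0.767 = 0.153 in (exactly 60/391)
P − Ia = 3.570 − 0.153 = 133587/39100 ≈ 3.417 in (> 0, runoff occurs)
Q: (133587/39100)² ÷ (163587/39100) = 5948495523/2132083900 in (≈ 2.790 in)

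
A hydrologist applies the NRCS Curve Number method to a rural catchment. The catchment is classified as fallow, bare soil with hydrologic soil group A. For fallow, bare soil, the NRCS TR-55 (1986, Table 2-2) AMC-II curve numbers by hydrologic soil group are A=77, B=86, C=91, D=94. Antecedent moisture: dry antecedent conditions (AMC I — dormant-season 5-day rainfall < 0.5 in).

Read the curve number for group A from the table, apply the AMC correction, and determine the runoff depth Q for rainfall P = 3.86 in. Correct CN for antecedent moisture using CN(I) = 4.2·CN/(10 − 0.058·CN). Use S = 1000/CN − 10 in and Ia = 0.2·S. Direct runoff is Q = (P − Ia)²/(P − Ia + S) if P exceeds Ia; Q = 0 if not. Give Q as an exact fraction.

Q = 38840920561/62422748850 in ≈ 0.622 in

NRCS table: fallow, bare soil, soil group A → CN(II) = 77
CN(I) from CN(II)=77: (4.2·77)/(10 − 0.058·77) = 161700/2767 ≈ 58.439
Max retention: S = 1000/(161700/2767) − 10 = 11500/1617 in (≈ 7.112 in)
Ia = 0.2·(11500/1617) = 2300/1617 in ≈ 1.422 in
Excess rainfall: 3.860 − 1.422 = 2.438 in; P > Ia so Q > 0
Q: (197081/80850)² ÷ (772081/80850) = 38840920561/62422748850 in (≈ 0.622 in)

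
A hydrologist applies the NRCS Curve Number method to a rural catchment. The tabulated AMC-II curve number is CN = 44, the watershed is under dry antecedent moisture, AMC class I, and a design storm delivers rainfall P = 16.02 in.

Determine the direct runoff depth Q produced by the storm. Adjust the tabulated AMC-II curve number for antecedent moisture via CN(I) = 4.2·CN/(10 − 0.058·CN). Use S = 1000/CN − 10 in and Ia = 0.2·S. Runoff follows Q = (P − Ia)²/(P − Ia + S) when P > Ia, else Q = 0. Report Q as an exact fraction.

Q = 270043489/109614450 in ≈ 2.464 in

Dry (AMC I): CN(I) = 4.2·44/(10 − 0.058·44) = (924/5)/(931/125) = 3300/133 ≈ 24.812
S = 1000/(3300/133) − 10 = 1000/33 in ≈ 30.303 in
Ia = 0.2·(1000/33) = 200/33 in ≈ 6.061 in
Since P=16.020 > Ia=6.061: effective rainfall P−Ia = 16433/1650 in
Runoff Q = (P−Ia)²/(P−Ia+S) = (9.959)²/(9.959+30.303) = 270043489/109614450 ≈ 2.464 in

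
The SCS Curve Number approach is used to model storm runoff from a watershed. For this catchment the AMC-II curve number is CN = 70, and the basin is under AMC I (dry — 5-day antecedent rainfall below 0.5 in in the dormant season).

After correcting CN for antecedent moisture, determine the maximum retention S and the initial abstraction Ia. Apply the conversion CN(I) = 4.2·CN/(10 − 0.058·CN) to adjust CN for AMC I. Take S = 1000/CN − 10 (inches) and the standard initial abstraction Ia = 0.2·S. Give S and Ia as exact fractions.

CN(I) from CN(II)=70: (4.2·70)/(10 − 0.058·70) = 4900/99 ≈ 49.495
Retention S: 1000/CN − 10 with CN=49.495 → S = 500/49 ≈ 10.204 in
Ia = 0.2·(500/49) = 100/49 in ≈ 2.041 in

S = 500/49 in ≈ 10.204 in; Ia = 100/49 in ≈ 2.041 in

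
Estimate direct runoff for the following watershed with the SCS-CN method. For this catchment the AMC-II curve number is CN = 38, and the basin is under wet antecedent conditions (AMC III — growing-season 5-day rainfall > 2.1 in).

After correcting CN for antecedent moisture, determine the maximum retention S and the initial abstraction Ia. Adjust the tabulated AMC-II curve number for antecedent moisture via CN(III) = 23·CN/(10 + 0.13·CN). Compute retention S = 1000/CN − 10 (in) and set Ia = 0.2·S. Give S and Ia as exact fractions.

Wet (AMC III): CN(III) = 23·38/(10 + 0.13·38) = 874/(747/50) = 43700/747 ≈ 58.501
Retention S: 1000/CN − 10 with CN=58.501 → S = 3100/437 ≈ 7.094 in
Initial abstraction Ia = S/5 = (3100/437)/5 = 620/437 ≈ 1.419 in

S = 3100/437 in ≈ 7.094 in; Ia = 620/437 in ≈ 1.419 in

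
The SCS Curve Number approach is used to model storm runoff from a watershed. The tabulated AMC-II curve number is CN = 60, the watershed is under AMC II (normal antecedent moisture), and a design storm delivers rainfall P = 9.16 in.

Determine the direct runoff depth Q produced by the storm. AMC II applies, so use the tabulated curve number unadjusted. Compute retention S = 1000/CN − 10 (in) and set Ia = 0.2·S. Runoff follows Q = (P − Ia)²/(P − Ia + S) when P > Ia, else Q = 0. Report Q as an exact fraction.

Q = 344569/81525 in ≈ 4.227 in

CN(II) = 60; AMC II needs no correction.
Max retention: S = 1000/60 − 10 = 20/3 in (≈ 6.667 in)
Initial abstraction Ia = S/5 = (20/3)/5 = 4/3 ≈ 1.333 in
Since P=9.160 > Ia=1.333: effective rainfall P−Ia = 587/75 in
Q: (587/75)² ÷ (1087/75) = 344569/81525 in (≈ 4.227 in)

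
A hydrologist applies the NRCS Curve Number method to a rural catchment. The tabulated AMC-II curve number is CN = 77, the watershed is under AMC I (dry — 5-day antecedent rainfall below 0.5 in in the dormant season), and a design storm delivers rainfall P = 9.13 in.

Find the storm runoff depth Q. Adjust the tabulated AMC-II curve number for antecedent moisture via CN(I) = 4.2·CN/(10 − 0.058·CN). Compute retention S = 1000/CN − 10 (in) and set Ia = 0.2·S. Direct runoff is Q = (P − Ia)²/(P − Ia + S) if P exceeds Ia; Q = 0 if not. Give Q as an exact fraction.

Q = 1553316035041/387485105700 in ≈ 4.009 in

Dry (AMC I): CN(I) = 4.2·77/(10 − 0.058·77) = (1617/5)/(2767/500) = 161700/2767 ≈ 58.439
Max retention: S = 1000/(161700/2767) − 10 = 11500/1617 in (≈ 7.112 in)
Ia = 0.2S: 0.2·7.112 = 1.422 in (exactly 2300/1617)
Since P=9.130 > Ia=1.422: effective rainfall P−Ia = 1246321/161700 in
Runoff Q = (P−Ia)²/(P−Ia+S) = (7.708)²/(7.708+7.112) = 1553316035041/387485105700 ≈ 4.009 in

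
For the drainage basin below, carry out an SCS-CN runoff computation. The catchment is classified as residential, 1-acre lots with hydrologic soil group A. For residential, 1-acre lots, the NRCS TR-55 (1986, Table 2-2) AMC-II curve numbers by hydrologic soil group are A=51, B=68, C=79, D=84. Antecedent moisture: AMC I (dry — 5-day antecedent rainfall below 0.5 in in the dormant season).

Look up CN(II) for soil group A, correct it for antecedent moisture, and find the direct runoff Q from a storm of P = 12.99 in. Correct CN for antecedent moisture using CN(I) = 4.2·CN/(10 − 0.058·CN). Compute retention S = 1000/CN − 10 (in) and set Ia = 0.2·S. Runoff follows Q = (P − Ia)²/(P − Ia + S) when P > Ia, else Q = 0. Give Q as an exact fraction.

NRCS table: residential, 1-acre lots, soil group A → CN(II) = 51
Adjust CN=51 to AMC I: 4.2·51/(10 − 0.058·51) → (1071/5) ÷ (3521/500) = 15300/503 ≈ 30.417
Retention S: 1000/CN − 10 with CN=30.417 → S = 3500/153 ≈ 22.876 in
Ia = 0.2S: 0.2·22.876 = 4.575 in (exactly 700/153)
Excess rainfall: 12.990 − 4.575 = 8.415 in; P > Ia so Q > 0
Q = (128747/15300)²/((128747/15300) + 3500/153) = (16575790009/234090000)/(478747/15300) = 16575790009/7324829100 in ≈ 2.263 in

Q = 16575790009/7324829100 in ≈ 2.263 in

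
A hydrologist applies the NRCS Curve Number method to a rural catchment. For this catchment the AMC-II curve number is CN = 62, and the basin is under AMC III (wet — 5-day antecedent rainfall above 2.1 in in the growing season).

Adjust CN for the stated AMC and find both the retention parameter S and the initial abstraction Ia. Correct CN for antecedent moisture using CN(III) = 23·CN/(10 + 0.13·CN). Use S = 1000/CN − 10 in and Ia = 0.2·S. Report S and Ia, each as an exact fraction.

Adjust CN=62 to AMC III: 23·62/(10 + 0.13·62) → 1426 ÷ (903/50) = 71300/903 ≈ 78.959
Max retention: S = 1000/(71300/903) − 10 = 1900/713 in (≈ 2.665 in)
Ia = 0.2S: 0.2·2.665 = 0.533 in (exactly 380/713)

S = 1900/713 in ≈ 2.665 in; Ia = 380/713 in ≈ 0.533 in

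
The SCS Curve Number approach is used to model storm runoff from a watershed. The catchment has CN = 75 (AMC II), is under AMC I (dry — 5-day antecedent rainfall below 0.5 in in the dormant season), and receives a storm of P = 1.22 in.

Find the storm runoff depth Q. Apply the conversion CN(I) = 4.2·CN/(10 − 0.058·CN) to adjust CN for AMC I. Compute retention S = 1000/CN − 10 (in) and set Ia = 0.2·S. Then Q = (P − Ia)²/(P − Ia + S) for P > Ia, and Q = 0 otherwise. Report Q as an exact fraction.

Dry (AMC I): CN(I) = 4.2·75/(10 − 0.058·75) = 315/(113/20) = 6300/113 ≈ 55.752
Max retention: S = 1000/(6300/113) − 10 = 500/63 in (≈ 7.937 in)
Initial abstraction Ia = S/5 = (500/63)/5 = 100/63 ≈ 1.587 in
P = 1.220 ≤ Ia = 1.587 in: entire storm abstracted, Q = 0.

Q = 0 in ≈ 0.000 in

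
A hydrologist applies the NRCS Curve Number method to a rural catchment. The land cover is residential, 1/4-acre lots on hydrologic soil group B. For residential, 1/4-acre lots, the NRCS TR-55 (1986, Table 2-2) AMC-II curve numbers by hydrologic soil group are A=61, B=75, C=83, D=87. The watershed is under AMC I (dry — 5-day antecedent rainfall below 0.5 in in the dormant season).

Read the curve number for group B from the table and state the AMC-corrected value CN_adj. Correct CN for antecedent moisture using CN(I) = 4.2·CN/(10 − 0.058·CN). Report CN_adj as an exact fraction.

CN_adj = 6300/113 ≈ 55.752

NRCS table: residential, 1/4-acre lots, soil group B → CN(II) = 75
CN(I) from CN(II)=75: (4.2·75)/(10 − 0.058·75) = 6300/113 ≈ 55.752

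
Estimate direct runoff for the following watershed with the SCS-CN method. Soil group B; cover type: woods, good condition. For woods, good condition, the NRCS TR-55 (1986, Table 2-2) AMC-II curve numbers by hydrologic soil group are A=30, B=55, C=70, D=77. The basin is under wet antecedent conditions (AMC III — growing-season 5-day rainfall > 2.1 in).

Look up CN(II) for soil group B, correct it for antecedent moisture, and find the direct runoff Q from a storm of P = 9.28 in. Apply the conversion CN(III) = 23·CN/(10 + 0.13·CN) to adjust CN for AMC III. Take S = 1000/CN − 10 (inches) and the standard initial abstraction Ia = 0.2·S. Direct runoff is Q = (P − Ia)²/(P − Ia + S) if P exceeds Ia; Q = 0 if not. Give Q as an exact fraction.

NRCS table: woods, good condition, soil group B → CN(II) = 55
Wet (AMC III): CN(III) = 23·55/(10 + 0.13·55) = 1265/(343/20) = 25300/343 ≈ 73.761
S = 1000/(25300/343) − 10 = 900/253 in ≈ 3.557 in
Ia = 0.2·(900/253) = 180/253 in ≈ 0.711 in
Since P=9.280 > Ia=0.711: effective rainfall P−Ia = 54196/6325 in
Q = (54196/6325)²/((54196/6325) + 900/253) = (2937206416/40005625)/(76696/6325) = 367150802/60637775 in ≈ 6.055 in

Q = 367150802/60637775 in ≈ 6.055 in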